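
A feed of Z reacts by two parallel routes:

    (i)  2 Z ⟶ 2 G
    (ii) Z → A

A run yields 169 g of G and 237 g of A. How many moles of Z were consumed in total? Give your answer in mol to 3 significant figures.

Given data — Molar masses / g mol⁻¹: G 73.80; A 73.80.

5.50 mol

n(G) = 169 / 73.80 = 2.290 mol
n(A) = 237 / 73.80 = 3.211 mol
n(Z) via (i) = (2/2)×2.290 = 2.290 mol
n(Z) via (ii) = (1/1)×3.211 = 3.211 mol
total n(Z) = 2.290 + 3.211 = 5.501 mol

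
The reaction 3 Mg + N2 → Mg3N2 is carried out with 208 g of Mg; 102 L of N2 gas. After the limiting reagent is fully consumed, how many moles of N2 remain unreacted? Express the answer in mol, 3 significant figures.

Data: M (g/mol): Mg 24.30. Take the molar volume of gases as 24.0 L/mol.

1.40 mol

n(Mg) = 208.0 / 24.30 = 8.560 mol
n(N2) = 102.0 / 24.0 = 4.250 mol
n/ν → Mg: 2.853, N2: 4.250; Mg is limiting.
N2 consumed = (1/3) × 8.560 = 2.853 mol
N2 remaining = 4.250 − 2.853 = 1.397 mol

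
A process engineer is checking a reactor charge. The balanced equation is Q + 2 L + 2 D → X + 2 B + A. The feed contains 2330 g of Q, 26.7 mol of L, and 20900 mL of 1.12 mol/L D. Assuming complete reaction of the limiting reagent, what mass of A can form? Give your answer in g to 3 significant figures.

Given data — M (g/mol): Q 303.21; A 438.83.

3370 g

n(Q) = 2330 / 303.21 = 7.684 mol
n(L) = 26.70 mol
n(D) = 1.12 × 20900/1000 = 23.41 mol
n/ν for Q = 7.684/1 = 7.684
n/ν for L = 26.70/2 = 13.35
n/ν for D = 23.41/2 = 11.71
Smallest n/ν is Q → limiting reagent.
n(A) = (1/1) × 7.684 = 7.684 mol
mass = 7.684 × 438.83 = 3372 g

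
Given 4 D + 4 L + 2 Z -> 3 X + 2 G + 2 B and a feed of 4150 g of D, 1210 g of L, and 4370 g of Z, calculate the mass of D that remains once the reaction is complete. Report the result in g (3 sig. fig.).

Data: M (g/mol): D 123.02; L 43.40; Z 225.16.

720 g

n(D) = 4150 / 123.02 = 33.73 mol
n(L) = 1210 / 43.40 = 27.88 mol
n(Z) = 4370 / 225.16 = 19.41 mol
n/ν → D: 8.433, L: 6.970, Z: 9.705; L is limiting.
D consumed = (4/4) × 27.88 = 27.88 mol
D remaining = 33.73 − 27.88 = 5.850 mol
mass = 5.850 × 123.02 = 719.7 g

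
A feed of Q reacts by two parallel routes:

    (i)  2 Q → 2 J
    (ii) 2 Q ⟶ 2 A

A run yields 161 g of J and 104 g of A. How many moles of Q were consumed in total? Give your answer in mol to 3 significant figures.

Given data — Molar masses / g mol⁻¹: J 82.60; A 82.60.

n(J) = 161 / 82.60 = 1.949 mol
n(A) = 104 / 82.60 = 1.259 mol
n(Q) via (i) = (2/2)×1.949 = 1.949 mol
n(Q) via (ii) = (2/2)×1.259 = 1.259 mol
total n(Q) = 1.949 + 1.259 = 3.208 mol

3.21 mol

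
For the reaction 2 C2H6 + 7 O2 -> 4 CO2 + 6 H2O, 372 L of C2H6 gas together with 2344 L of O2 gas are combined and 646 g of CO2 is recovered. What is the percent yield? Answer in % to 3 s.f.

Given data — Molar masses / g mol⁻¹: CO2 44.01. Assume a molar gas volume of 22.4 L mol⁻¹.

44.2 %

n(C2H6) = 372.0 / 22.4 = 16.61 mol
n(O2) = 2344 / 22.4 = 104.6 mol
n/ν → C2H6: 8.305, O2: 14.94; C2H6 is limiting.
theoretical n(CO2) = (4/2) × 16.61 = 33.22 mol → 1462 g
% yield = 646 / 1462 × 100 = 44.19 %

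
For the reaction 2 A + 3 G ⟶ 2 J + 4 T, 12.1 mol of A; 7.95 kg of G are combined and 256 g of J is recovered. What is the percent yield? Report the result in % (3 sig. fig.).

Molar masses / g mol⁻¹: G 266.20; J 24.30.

n(A) = 12.10 mol
n(G) = 7.950×1000 / 266.20 = 29.86 mol
n/ν for A = 12.10/2 = 6.050
n/ν for G = 29.86/3 = 9.953
Smallest n/ν is A → limiting reagent.
theoretical n(J) = (2/2) × 12.10 = 12.10 mol → 294.0 g
% yield = 256 / 294.0 × 100 = 87.07 %

87.1 %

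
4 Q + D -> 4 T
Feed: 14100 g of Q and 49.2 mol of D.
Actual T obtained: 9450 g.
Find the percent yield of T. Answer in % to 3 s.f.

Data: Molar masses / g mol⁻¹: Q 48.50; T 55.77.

86.1 %

n(Q) = 14100 / 48.50 = 290.7 mol
n(D) = 49.20 mol
n/ν for Q = 290.7/4 = 72.68
n/ν for D = 49.20/1 = 49.20
Smallest n/ν is D → limiting reagent.
theoretical n(T) = (4/1) × 49.20 = 196.8 mol → 10980 g
% yield = 9450 / 10980 × 100 = 86.07 %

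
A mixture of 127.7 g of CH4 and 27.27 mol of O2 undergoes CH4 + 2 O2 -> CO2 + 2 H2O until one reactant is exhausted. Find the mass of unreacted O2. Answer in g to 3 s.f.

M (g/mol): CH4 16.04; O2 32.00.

n(CH4) = 127.7 / 16.04 = 7.961 mol
n(O2) = 27.27 mol
n/ν for CH4 = 7.961/1 = 7.961
n/ν for O2 = 27.27/2 = 13.64
Smallest n/ν is CH4 → limiting reagent.
O2 consumed = (2/1) × 7.961 = 15.92 mol
O2 remaining = 27.27 − 15.92 = 11.35 mol
mass = 11.35 × 32.00 = 363.2 g

363 g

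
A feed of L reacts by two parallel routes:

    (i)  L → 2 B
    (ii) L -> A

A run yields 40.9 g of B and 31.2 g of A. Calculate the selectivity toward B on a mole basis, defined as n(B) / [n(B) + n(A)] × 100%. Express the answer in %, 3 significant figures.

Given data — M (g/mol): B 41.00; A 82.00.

72.4 %

n(B) = 40.9 / 41.00 = 0.9976 mol
n(A) = 31.2 / 82.00 = 0.3805 mol
selectivity = 0.9976/(0.9976+0.3805) × 100 = 72.39 %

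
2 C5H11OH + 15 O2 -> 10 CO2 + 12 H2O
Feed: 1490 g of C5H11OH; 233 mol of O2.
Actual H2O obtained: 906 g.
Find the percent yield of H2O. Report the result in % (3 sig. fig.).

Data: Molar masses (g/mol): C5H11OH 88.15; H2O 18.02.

n(C5H11OH) = 1490 / 88.15 = 16.90 mol
n(O2) = 233.0 mol
n/ν for C5H11OH = 16.90/2 = 8.450
n/ν for O2 = 233.0/15 = 15.53
Smallest n/ν is C5H11OH → limiting reagent.
theoretical n(H2O) = (12/2) × 16.90 = 101.4 mol → 1827 g
% yield = 906 / 1827 × 100 = 49.59 %

49.6 %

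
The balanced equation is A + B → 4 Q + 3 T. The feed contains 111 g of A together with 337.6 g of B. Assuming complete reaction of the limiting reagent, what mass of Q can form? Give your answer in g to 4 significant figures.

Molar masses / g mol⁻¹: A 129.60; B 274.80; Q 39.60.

135.7 g

n(A) = 111.0 / 129.60 = 0.8565 mol
n(B) = 337.6 / 274.80 = 1.229 mol
n/ν for A = 0.8565/1 = 0.8565
n/ν for B = 1.229/1 = 1.229
Smallest n/ν is A → limiting reagent.
n(Q) = (4/1) × 0.8565 = 3.426 mol
mass = 3.426 × 39.60 = 135.7 g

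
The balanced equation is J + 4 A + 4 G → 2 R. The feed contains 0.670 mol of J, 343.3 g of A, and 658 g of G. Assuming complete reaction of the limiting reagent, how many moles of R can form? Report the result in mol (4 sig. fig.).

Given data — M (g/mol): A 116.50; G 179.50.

1.340 mol

n(J) = 0.6700 mol
n(A) = 343.3 / 116.50 = 2.947 mol
n(G) = 658.0 / 179.50 = 3.666 mol
n/ν → J: 0.6700, A: 0.7368, G: 0.9165; J is limiting.
n(R) = (2/1) × 0.6700 = 1.340 mol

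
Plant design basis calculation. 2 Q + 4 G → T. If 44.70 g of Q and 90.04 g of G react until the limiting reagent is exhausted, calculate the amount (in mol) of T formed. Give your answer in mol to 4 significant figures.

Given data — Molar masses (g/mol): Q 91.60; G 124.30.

n(Q) = 44.70 / 91.60 = 0.4880 mol
n(G) = 90.04 / 124.30 = 0.7244 mol
n/ν for Q = 0.4880/2 = 0.2440
n/ν for G = 0.7244/4 = 0.1811
Smallest n/ν is G → limiting reagent.
n(T) = (1/4) × 0.7244 = 0.1811 mol

0.1811 mol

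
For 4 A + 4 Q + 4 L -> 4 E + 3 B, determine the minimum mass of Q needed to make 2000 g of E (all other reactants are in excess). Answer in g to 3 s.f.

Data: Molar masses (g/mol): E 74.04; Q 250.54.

6770 g

n(E) = 2000 / 74.04 = 27.01 mol
n(Q) = (4/4) × 27.01 = 27.01 mol
mass = 27.01 × 250.54 = 6767 g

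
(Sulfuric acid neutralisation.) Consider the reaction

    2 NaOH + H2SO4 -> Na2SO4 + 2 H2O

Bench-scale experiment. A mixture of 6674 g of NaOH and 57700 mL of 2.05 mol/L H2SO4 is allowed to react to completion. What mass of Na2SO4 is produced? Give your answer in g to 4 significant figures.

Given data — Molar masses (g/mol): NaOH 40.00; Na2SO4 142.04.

11850 g

n(NaOH) = 6674 / 40.00 = 166.9 mol
n(H2SO4) = 2.05 × 57700/1000 = 118.3 mol
n/ν for NaOH = 166.9/2 = 83.45
n/ν for H2SO4 = 118.3/1 = 118.3
Smallest n/ν is NaOH → limiting reagent.
n(Na2SO4) = (1/2) × 166.9 = 83.45 mol
mass = 83.45 × 142.04 = 11850 g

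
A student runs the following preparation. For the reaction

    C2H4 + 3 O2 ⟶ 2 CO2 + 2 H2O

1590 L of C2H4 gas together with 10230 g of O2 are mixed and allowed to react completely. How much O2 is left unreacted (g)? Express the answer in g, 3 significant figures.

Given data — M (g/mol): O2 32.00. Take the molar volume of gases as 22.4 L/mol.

3420 g

n(C2H4) = 1590 / 22.4 = 70.98 mol
n(O2) = 10230 / 32.00 = 319.7 mol
n/ν for C2H4 = 70.98/1 = 70.98
n/ν for O2 = 319.7/3 = 106.6
Smallest n/ν is C2H4 → limiting reagent.
O2 consumed = (3/1) × 70.98 = 212.9 mol
O2 remaining = 319.7 − 212.9 = 106.8 mol
mass = 106.8 × 32.00 = 3418 g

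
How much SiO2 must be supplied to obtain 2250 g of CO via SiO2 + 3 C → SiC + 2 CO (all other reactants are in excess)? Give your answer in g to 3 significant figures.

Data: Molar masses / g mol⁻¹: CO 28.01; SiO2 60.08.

n(CO) = 2250 / 28.01 = 80.33 mol
n(SiO2) = (1/2) × 80.33 = 40.17 mol
mass = 40.17 × 60.08 = 2413 g

2410 g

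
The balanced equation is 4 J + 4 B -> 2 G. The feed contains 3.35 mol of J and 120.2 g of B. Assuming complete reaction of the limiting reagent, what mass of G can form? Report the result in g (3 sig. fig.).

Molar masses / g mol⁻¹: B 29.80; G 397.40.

666 g

n(J) = 3.350 mol
n(B) = 120.2 / 29.80 = 4.034 mol
n/ν for J = 3.350/4 = 0.8375
n/ν for B = 4.034/4 = 1.009
Smallest n/ν is J → limiting reagent.
n(G) = (2/4) × 3.350 = 1.675 mol
mass = 1.675 × 397.40 = 665.6 g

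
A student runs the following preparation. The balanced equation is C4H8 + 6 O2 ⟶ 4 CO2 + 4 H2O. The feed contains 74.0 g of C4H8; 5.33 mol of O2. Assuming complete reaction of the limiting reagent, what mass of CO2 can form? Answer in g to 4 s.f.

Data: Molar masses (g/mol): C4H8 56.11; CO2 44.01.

n(C4H8) = 74.00 / 56.11 = 1.319 mol
n(O2) = 5.330 mol
n/ν for C4H8 = 1.319/1 = 1.319
n/ν for O2 = 5.330/6 = 0.8883
Smallest n/ν is O2 → limiting reagent.
n(CO2) = (4/6) × 5.330 = 3.553 mol
mass = 3.553 × 44.01 = 156.4 g

156.4 g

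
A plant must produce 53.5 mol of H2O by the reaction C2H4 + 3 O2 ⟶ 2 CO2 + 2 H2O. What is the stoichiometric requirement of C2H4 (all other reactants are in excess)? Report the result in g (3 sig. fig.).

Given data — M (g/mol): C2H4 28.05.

750 g

n(H2O) = 53.50 mol
n(C2H4) = (1/2) × 53.50 = 26.75 mol
mass = 26.75 × 28.05 = 750.3 g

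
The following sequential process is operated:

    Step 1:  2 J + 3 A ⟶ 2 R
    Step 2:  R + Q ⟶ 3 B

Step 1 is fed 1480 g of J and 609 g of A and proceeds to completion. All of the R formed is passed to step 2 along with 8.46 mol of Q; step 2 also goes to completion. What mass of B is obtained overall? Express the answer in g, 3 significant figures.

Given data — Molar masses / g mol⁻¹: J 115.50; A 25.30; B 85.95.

Step 1:
n(J) = 1480 / 115.50 = 12.81 mol
n(A) = 609.0 / 25.30 = 24.07 mol
n/ν for J = 12.81/2 = 6.405
n/ν for A = 24.07/3 = 8.023
Smallest n/ν is J → limiting reagent.
n(R) produced = (2/2) × 12.81 = 12.81 mol
Step 2:
n(R) available = 12.81 mol
n(Q) = 8.460 mol
n/ν for R = 12.81/1 = 12.81
n/ν for Q = 8.460/1 = 8.460
Smallest n/ν is Q → limiting reagent.
n(B) = (3/1) × 8.460 = 25.38 mol
mass = 25.38 × 85.95 = 2181 g

2180 g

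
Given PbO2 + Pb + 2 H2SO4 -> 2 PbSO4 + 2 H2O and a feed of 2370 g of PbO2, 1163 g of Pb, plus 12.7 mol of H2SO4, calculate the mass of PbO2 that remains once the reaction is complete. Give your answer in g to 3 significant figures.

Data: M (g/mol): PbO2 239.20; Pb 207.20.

1030 g

n(PbO2) = 2370 / 239.20 = 9.908 mol
n(Pb) = 1163 / 207.20 = 5.613 mol
n(H2SO4) = 12.70 mol
n/ν for PbO2 = 9.908/1 = 9.908
n/ν for Pb = 5.613/1 = 5.613
n/ν for H2SO4 = 12.70/2 = 6.350
Smallest n/ν is Pb → limiting reagent.
PbO2 consumed = (1/1) × 5.613 = 5.613 mol
PbO2 remaining = 9.908 − 5.613 = 4.295 mol
mass = 4.295 × 239.20 = 1027 g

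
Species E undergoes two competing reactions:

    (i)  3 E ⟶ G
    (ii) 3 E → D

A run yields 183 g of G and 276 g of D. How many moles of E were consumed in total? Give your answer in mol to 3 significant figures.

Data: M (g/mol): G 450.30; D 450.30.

n(G) = 183 / 450.30 = 0.4064 mol
n(D) = 276 / 450.30 = 0.6129 mol
n(E) via (i) = (3/1)×0.4064 = 1.219 mol
n(E) via (ii) = (3/1)×0.6129 = 1.839 mol
total n(E) = 1.219 + 1.839 = 3.058 mol

3.06 mol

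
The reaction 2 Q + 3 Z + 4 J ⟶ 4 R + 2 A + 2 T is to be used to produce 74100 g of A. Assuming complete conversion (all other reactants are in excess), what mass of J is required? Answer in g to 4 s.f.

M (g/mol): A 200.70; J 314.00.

231900 g

n(A) = 74100 / 200.70 = 369.2 mol
n(J) = (4/2) × 369.2 = 738.4 mol
mass = 738.4 × 314.00 = 231900 g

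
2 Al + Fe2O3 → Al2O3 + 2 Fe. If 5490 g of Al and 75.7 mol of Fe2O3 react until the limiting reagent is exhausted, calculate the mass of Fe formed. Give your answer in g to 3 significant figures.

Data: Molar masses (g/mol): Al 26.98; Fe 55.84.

8450 g

n(Al) = 5490 / 26.98 = 203.5 mol
n(Fe2O3) = 75.70 mol
n/ν for Al = 203.5/2 = 101.8
n/ν for Fe2O3 = 75.70/1 = 75.70
Smallest n/ν is Fe2O3 → limiting reagent.
n(Fe) = (2/1) × 75.70 = 151.4 mol
mass = 151.4 × 55.84 = 8454 g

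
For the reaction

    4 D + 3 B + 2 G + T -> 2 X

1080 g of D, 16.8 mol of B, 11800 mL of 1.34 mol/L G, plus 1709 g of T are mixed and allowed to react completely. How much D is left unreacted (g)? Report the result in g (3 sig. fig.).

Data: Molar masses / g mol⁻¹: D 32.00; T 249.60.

n(D) = 1080 / 32.00 = 33.75 mol
n(B) = 16.80 mol
n(G) = 1.34 × 11800/1000 = 15.81 mol
n(T) = 1709 / 249.60 = 6.847 mol
n/ν for D = 33.75/4 = 8.438
n/ν for B = 16.80/3 = 5.600
n/ν for G = 15.81/2 = 7.905
n/ν for T = 6.847/1 = 6.847
Smallest n/ν is B → limiting reagent.
D consumed = (4/3) × 16.80 = 22.40 mol
D remaining = 33.75 − 22.40 = 11.35 mol
mass = 11.35 × 32.00 = 363.2 g

363 g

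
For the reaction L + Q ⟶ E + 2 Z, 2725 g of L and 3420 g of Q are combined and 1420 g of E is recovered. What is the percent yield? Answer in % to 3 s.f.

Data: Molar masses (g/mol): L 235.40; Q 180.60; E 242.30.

n(L) = 2725 / 235.40 = 11.58 mol
n(Q) = 3420 / 180.60 = 18.94 mol
n/ν for L = 11.58/1 = 11.58
n/ν for Q = 18.94/1 = 18.94
Smallest n/ν is L → limiting reagent.
theoretical n(E) = (1/1) × 11.58 = 11.58 mol → 2806 g
% yield = 1420 / 2806 × 100 = 50.61 %

50.6 %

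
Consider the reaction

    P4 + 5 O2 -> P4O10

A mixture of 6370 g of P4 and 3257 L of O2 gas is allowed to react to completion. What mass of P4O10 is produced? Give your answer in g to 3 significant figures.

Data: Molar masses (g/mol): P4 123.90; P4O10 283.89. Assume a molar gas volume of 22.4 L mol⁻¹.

n(P4) = 6370 / 123.90 = 51.41 mol
n(O2) = 3257 / 22.4 = 145.4 mol
n/ν for P4 = 51.41/1 = 51.41
n/ν for O2 = 145.4/5 = 29.08
Smallest n/ν is O2 → limiting reagent.
n(P4O10) = (1/5) × 145.4 = 29.08 mol
mass = 29.08 × 283.89 = 8256 g

8260 g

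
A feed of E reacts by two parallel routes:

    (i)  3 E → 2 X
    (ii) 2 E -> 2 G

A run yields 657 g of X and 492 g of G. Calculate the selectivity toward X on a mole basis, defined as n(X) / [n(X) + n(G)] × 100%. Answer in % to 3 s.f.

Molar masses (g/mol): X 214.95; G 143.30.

n(X) = 657 / 214.95 = 3.057 mol
n(G) = 492 / 143.30 = 3.433 mol
selectivity = 3.057/(3.057+3.433) × 100 = 47.10 %

47.1 %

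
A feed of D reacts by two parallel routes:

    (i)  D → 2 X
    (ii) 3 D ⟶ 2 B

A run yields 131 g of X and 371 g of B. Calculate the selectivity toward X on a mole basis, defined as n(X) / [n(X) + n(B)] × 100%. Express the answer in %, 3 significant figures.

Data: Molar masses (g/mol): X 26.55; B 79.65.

n(X) = 131 / 26.55 = 4.934 mol
n(B) = 371 / 79.65 = 4.658 mol
selectivity = 4.934/(4.934+4.658) × 100 = 51.44 %

51.4 %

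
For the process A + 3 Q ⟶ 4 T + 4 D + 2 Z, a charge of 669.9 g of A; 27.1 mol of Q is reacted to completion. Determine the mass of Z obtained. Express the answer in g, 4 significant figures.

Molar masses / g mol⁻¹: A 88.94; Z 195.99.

n(A) = 669.9 / 88.94 = 7.532 mol
n(Q) = 27.10 mol
n/ν for A = 7.532/1 = 7.532
n/ν for Q = 27.10/3 = 9.033
Smallest n/ν is A → limiting reagent.
n(Z) = (2/1) × 7.532 = 15.06 mol
mass = 15.06 × 195.99 = 2952 g

2952 g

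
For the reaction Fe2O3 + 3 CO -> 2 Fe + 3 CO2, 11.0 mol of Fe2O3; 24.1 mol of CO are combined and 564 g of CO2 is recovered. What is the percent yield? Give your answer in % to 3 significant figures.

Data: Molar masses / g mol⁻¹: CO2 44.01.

53.2 %

n(Fe2O3) = 11.00 mol
n(CO) = 24.10 mol
n/ν for Fe2O3 = 11.00/1 = 11.00
n/ν for CO = 24.10/3 = 8.033
Smallest n/ν is CO → limiting reagent.
theoretical n(CO2) = (3/3) × 24.10 = 24.10 mol → 1061 g
% yield = 564 / 1061 × 100 = 53.16 %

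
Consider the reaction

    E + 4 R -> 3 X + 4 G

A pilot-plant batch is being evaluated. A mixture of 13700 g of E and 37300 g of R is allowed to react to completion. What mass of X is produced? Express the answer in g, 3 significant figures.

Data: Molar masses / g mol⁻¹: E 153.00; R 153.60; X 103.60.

n(E) = 13700 / 153.00 = 89.54 mol
n(R) = 37300 / 153.60 = 242.8 mol
n/ν → E: 89.54, R: 60.70; R is limiting.
n(X) = (3/4) × 242.8 = 182.1 mol
mass = 182.1 × 103.60 = 18870 g

18900 g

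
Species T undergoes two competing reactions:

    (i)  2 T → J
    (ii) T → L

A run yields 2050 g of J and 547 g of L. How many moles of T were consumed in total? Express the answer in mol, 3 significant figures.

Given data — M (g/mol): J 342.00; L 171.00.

n(J) = 2050 / 342.00 = 5.994 mol
n(L) = 547 / 171.00 = 3.199 mol
n(T) via (i) = (2/1)×5.994 = 11.99 mol
n(T) via (ii) = (1/1)×3.199 = 3.199 mol
total n(T) = 11.99 + 3.199 = 15.19 mol

15.2 mol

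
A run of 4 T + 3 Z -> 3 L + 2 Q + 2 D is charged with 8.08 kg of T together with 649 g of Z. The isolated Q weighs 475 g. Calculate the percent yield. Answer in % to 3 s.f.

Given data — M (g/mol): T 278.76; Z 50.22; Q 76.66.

71.9 %

n(T) = 8.080×1000 / 278.76 = 28.99 mol
n(Z) = 649.0 / 50.22 = 12.92 mol
n/ν for T = 28.99/4 = 7.248
n/ν for Z = 12.92/3 = 4.307
Smallest n/ν is Z → limiting reagent.
theoretical n(Q) = (2/3) × 12.92 = 8.613 mol → 660.3 g
% yield = 475 / 660.3 × 100 = 71.94 %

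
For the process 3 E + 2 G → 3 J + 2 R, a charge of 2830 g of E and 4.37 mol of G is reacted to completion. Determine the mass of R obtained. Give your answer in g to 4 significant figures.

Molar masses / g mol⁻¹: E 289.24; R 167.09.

n(E) = 2830 / 289.24 = 9.784 mol
n(G) = 4.370 mol
n/ν for E = 9.784/3 = 3.261
n/ν for G = 4.370/2 = 2.185
Smallest n/ν is G → limiting reagent.
n(R) = (2/2) × 4.370 = 4.370 mol
mass = 4.370 × 167.09 = 730.2 g

730.2 g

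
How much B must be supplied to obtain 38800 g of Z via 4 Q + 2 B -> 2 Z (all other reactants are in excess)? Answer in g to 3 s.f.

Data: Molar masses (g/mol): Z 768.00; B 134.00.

6770 g

n(Z) = 38800 / 768.00 = 50.52 mol
n(B) = (2/2) × 50.52 = 50.52 mol
mass = 50.52 × 134.00 = 6770 g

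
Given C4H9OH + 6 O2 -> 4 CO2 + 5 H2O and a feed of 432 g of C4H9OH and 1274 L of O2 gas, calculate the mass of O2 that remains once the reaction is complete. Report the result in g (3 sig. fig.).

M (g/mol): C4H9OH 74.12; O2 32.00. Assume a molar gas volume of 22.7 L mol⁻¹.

n(C4H9OH) = 432.0 / 74.12 = 5.828 mol
n(O2) = 1274 / 22.7 = 56.12 mol
n/ν for C4H9OH = 5.828/1 = 5.828
n/ν for O2 = 56.12/6 = 9.353
Smallest n/ν is C4H9OH → limiting reagent.
O2 consumed = (6/1) × 5.828 = 34.97 mol
O2 remaining = 56.12 − 34.97 = 21.15 mol
mass = 21.15 × 32.00 = 676.8 g

677 g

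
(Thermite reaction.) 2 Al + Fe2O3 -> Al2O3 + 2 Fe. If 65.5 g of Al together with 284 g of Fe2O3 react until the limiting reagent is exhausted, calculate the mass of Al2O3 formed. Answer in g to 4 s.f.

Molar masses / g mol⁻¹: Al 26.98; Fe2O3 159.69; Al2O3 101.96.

n(Al) = 65.50 / 26.98 = 2.428 mol
n(Fe2O3) = 284.0 / 159.69 = 1.778 mol
n/ν → Al: 1.214, Fe2O3: 1.778; Al is limiting.
n(Al2O3) = (1/2) × 2.428 = 1.214 mol
mass = 1.214 × 101.96 = 123.8 g

123.8 g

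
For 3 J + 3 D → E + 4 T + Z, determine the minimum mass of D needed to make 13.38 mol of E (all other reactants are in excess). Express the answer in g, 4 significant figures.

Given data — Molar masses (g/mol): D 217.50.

n(E) = 13.38 mol
n(D) = (3/1) × 13.38 = 40.14 mol
mass = 40.14 × 217.50 = 8730 g

8730 g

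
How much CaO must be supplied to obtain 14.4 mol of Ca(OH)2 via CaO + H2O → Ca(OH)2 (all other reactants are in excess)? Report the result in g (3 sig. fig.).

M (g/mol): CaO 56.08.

n(Ca(OH)2) = 14.40 mol
n(CaO) = (1/1) × 14.40 = 14.40 mol
mass = 14.40 × 56.08 = 807.6 g

808 g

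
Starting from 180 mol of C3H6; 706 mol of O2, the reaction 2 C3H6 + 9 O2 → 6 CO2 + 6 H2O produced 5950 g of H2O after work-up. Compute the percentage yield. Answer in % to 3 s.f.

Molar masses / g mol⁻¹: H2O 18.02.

70.2 %

n(C3H6) = 180.0 mol
n(O2) = 706.0 mol
n/ν for C3H6 = 180.0/2 = 90.00
n/ν for O2 = 706.0/9 = 78.44
Smallest n/ν is O2 → limiting reagent.
theoretical n(H2O) = (6/9) × 706.0 = 470.7 mol → 8482 g
% yield = 5950 / 8482 × 100 = 70.15 %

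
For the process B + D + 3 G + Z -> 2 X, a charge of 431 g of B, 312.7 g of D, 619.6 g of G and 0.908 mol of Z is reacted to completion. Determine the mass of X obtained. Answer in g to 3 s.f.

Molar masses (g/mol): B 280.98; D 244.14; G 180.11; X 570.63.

1040 g

n(B) = 431.0 / 280.98 = 1.534 mol
n(D) = 312.7 / 244.14 = 1.281 mol
n(G) = 619.6 / 180.11 = 3.440 mol
n(Z) = 0.9080 mol
n/ν for B = 1.534/1 = 1.534
n/ν for D = 1.281/1 = 1.281
n/ν for G = 3.440/3 = 1.147
n/ν for Z = 0.9080/1 = 0.9080
Smallest n/ν is Z → limiting reagent.
n(X) = (2/1) × 0.9080 = 1.816 mol
mass = 1.816 × 570.63 = 1036 g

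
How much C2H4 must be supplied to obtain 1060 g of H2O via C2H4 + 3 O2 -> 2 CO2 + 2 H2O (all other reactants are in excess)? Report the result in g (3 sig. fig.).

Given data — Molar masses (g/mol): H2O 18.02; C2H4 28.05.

n(H2O) = 1060 / 18.02 = 58.82 mol
n(C2H4) = (1/2) × 58.82 = 29.41 mol
mass = 29.41 × 28.05 = 825.0 g

825 g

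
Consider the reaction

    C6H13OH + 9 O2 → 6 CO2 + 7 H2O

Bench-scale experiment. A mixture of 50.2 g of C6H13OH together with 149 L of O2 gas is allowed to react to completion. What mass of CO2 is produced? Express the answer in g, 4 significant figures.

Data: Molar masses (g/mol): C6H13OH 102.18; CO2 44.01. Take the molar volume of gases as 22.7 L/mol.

129.7 g

n(C6H13OH) = 50.20 / 102.18 = 0.4913 mol
n(O2) = 149.0 / 22.7 = 6.564 mol
n/ν for C6H13OH = 0.4913/1 = 0.4913
n/ν for O2 = 6.564/9 = 0.7293
Smallest n/ν is C6H13OH → limiting reagent.
n(CO2) = (6/1) × 0.4913 = 2.948 mol
mass = 2.948 × 44.01 = 129.7 g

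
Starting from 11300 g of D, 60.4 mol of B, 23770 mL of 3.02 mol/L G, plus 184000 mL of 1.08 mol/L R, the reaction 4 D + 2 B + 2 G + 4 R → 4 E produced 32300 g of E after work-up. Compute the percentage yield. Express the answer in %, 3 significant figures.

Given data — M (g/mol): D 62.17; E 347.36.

77.0 %

n(D) = 11300 / 62.17 = 181.8 mol
n(B) = 60.40 mol
n(G) = 3.02 × 23770/1000 = 71.79 mol
n(R) = 1.08 × 184000/1000 = 198.7 mol
n/ν → D: 45.45, B: 30.20, G: 35.90, R: 49.68; B is limiting.
theoretical n(E) = (4/2) × 60.40 = 120.8 mol → 41960 g
% yield = 32300 / 41960 × 100 = 76.98 %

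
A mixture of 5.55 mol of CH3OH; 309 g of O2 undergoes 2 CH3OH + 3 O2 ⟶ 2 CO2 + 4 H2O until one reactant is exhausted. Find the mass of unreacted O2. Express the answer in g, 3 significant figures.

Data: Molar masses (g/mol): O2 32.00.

42.6 g

n(CH3OH) = 5.550 mol
n(O2) = 309.0 / 32.00 = 9.656 mol
n/ν → CH3OH: 2.775, O2: 3.219; CH3OH is limiting.
O2 consumed = (3/2) × 5.550 = 8.325 mol
O2 remaining = 9.656 − 8.325 = 1.331 mol
mass = 1.331 × 32.00 = 42.59 g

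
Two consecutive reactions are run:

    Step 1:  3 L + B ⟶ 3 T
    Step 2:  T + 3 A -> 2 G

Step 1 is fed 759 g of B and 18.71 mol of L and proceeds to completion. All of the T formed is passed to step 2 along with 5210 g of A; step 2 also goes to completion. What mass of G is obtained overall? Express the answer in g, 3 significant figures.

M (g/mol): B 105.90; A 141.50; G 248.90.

Step 1:
n(B) = 759.0 / 105.90 = 7.167 mol
n(L) = 18.71 mol
n/ν for B = 7.167/1 = 7.167
n/ν for L = 18.71/3 = 6.237
Smallest n/ν is L → limiting reagent.
n(T) produced = (3/3) × 18.71 = 18.71 mol
Step 2:
n(T) available = 18.71 mol
n(A) = 5210 / 141.50 = 36.82 mol
n/ν for T = 18.71/1 = 18.71
n/ν for A = 36.82/3 = 12.27
Smallest n/ν is A → limiting reagent.
n(G) = (2/3) × 36.82 = 24.55 mol
mass = 24.55 × 248.90 = 6110 g

6110 g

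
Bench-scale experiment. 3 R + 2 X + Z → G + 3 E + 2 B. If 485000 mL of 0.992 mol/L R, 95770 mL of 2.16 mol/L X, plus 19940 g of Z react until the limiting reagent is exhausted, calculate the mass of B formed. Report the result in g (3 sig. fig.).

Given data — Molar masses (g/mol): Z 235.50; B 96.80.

16400 g

n(R) = 0.992 × 485000/1000 = 481.1 mol
n(X) = 2.16 × 95770/1000 = 206.9 mol
n(Z) = 19940 / 235.50 = 84.67 mol
n/ν for R = 481.1/3 = 160.4
n/ν for X = 206.9/2 = 103.5
n/ν for Z = 84.67/1 = 84.67
Smallest n/ν is Z → limiting reagent.
n(B) = (2/1) × 84.67 = 169.3 mol
mass = 169.3 × 96.80 = 16390 g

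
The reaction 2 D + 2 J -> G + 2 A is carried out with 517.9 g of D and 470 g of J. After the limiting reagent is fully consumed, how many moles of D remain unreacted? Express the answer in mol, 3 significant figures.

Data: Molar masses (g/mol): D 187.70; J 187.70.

n(D) = 517.9 / 187.70 = 2.759 mol
n(J) = 470.0 / 187.70 = 2.504 mol
n/ν → D: 1.380, J: 1.252; J is limiting.
D consumed = (2/2) × 2.504 = 2.504 mol
D remaining = 2.759 − 2.504 = 0.2550 mol

0.255 mol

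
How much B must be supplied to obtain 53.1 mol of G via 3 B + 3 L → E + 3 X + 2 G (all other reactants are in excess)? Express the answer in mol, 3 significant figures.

n(G) = 53.10 mol
n(B) = (3/2) × 53.10 = 79.65 mol

79.7 mol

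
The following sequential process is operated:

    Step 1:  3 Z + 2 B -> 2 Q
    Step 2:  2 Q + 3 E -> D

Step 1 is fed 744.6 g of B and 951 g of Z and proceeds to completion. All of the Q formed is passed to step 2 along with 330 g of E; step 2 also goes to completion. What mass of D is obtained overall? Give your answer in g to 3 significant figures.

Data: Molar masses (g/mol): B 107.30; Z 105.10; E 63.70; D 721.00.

1250 g

Step 1:
n(B) = 744.6 / 107.30 = 6.939 mol
n(Z) = 951.0 / 105.10 = 9.049 mol
n/ν → B: 3.470, Z: 3.016; Z is limiting.
n(Q) produced = (2/3) × 9.049 = 6.033 mol
Step 2:
n(Q) available = 6.033 mol
n(E) = 330.0 / 63.70 = 5.181 mol
n/ν → Q: 3.017, E: 1.727; E is limiting.
n(D) = (1/3) × 5.181 = 1.727 mol
mass = 1.727 × 721.00 = 1245 g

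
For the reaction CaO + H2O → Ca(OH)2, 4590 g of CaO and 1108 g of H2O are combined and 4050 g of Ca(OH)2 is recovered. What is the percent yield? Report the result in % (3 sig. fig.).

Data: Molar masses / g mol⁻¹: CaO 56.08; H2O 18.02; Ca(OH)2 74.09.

n(CaO) = 4590 / 56.08 = 81.85 mol
n(H2O) = 1108 / 18.02 = 61.49 mol
n/ν for CaO = 81.85/1 = 81.85
n/ν for H2O = 61.49/1 = 61.49
Smallest n/ν is H2O → limiting reagent.
theoretical n(Ca(OH)2) = (1/1) × 61.49 = 61.49 mol → 4556 g
% yield = 4050 / 4556 × 100 = 88.89 %

88.9 %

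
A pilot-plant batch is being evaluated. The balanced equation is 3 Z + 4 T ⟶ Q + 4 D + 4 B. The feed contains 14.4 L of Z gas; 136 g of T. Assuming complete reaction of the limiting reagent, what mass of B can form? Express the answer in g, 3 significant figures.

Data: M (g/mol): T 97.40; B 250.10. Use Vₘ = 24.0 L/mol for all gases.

200 g

n(Z) = 14.40 / 24.0 = 0.6000 mol
n(T) = 136.0 / 97.40 = 1.396 mol
n/ν for Z = 0.6000/3 = 0.2000
n/ν for T = 1.396/4 = 0.3490
Smallest n/ν is Z → limiting reagent.
n(B) = (4/3) × 0.6000 = 0.8000 mol
mass = 0.8000 × 250.10 = 200.1 g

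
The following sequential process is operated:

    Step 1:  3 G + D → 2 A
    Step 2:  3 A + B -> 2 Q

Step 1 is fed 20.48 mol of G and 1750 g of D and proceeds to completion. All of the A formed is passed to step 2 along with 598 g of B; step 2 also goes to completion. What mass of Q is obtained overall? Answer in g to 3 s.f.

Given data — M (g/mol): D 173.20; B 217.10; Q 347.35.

Step 1:
n(G) = 20.48 mol
n(D) = 1750 / 173.20 = 10.10 mol
n/ν → G: 6.827, D: 10.10; G is limiting.
n(A) produced = (2/3) × 20.48 = 13.65 mol
Step 2:
n(A) available = 13.65 mol
n(B) = 598.0 / 217.10 = 2.754 mol
n/ν → A: 4.550, B: 2.754; B is limiting.
n(Q) = (2/1) × 2.754 = 5.508 mol
mass = 5.508 × 347.35 = 1913 g

1910 g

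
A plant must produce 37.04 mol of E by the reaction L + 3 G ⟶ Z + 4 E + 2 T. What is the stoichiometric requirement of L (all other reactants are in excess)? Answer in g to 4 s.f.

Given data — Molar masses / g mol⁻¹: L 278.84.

2582 g

n(E) = 37.04 mol
n(L) = (1/4) × 37.04 = 9.260 mol
mass = 9.260 × 278.84 = 2582 g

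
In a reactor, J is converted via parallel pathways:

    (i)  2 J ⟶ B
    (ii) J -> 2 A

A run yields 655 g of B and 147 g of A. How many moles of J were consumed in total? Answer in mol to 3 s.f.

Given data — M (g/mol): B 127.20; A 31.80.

12.6 mol

n(B) = 655 / 127.20 = 5.149 mol
n(A) = 147 / 31.80 = 4.623 mol
n(J) via (i) = (2/1)×5.149 = 10.30 mol
n(J) via (ii) = (1/2)×4.623 = 2.312 mol
total n(J) = 10.30 + 2.312 = 12.61 mol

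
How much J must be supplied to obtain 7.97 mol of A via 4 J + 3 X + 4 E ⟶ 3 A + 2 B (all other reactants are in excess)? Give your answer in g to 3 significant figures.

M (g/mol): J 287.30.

3050 g

n(A) = 7.970 mol
n(J) = (4/3) × 7.970 = 10.63 mol
mass = 10.63 × 287.30 = 3054 g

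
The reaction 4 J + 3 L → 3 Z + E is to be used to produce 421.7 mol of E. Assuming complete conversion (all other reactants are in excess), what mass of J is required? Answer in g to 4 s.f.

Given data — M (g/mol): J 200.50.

338200 g

n(E) = 421.7 mol
n(J) = (4/1) × 421.7 = 1687 mol
mass = 1687 × 200.50 = 338200 g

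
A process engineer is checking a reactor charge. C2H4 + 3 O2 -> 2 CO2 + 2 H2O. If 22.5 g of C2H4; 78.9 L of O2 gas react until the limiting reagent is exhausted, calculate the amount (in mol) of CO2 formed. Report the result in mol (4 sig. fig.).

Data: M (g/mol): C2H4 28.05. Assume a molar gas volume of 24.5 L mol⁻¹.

n(C2H4) = 22.50 / 28.05 = 0.8021 mol
n(O2) = 78.90 / 24.5 = 3.220 mol
n/ν for C2H4 = 0.8021/1 = 0.8021
n/ν for O2 = 3.220/3 = 1.073
Smallest n/ν is C2H4 → limiting reagent.
n(CO2) = (2/1) × 0.8021 = 1.604 mol

1.604 mol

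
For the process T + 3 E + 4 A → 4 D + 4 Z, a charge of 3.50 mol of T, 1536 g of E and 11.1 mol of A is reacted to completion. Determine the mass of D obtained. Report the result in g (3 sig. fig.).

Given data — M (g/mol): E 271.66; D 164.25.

1240 g

n(T) = 3.500 mol
n(E) = 1536 / 271.66 = 5.654 mol
n(A) = 11.10 mol
n/ν → T: 3.500, E: 1.885, A: 2.775; E is limiting.
n(D) = (4/3) × 5.654 = 7.539 mol
mass = 7.539 × 164.25 = 1238 g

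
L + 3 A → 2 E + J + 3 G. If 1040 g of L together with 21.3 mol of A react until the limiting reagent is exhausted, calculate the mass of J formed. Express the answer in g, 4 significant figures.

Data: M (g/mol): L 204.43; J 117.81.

599.3 g

n(L) = 1040 / 204.43 = 5.087 mol
n(A) = 21.30 mol
n/ν → L: 5.087, A: 7.100; L is limiting.
n(J) = (1/1) × 5.087 = 5.087 mol
mass = 5.087 × 117.81 = 599.3 g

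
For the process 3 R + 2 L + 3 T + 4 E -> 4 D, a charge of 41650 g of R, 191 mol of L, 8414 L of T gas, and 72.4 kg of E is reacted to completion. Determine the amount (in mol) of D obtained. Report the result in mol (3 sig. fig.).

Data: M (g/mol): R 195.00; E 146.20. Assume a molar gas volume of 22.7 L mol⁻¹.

n(R) = 41650 / 195.00 = 213.6 mol
n(L) = 191.0 mol
n(T) = 8414 / 22.7 = 370.7 mol
n(E) = 72.40×1000 / 146.20 = 495.2 mol
n/ν for R = 213.6/3 = 71.20
n/ν for L = 191.0/2 = 95.50
n/ν for T = 370.7/3 = 123.6
n/ν for E = 495.2/4 = 123.8
Smallest n/ν is R → limiting reagent.
n(D) = (4/3) × 213.6 = 284.8 mol

285 mol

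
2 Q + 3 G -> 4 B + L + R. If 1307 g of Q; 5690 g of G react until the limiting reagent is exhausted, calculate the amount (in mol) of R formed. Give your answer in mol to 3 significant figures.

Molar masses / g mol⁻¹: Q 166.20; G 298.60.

n(Q) = 1307 / 166.20 = 7.864 mol
n(G) = 5690 / 298.60 = 19.06 mol
n/ν for Q = 7.864/2 = 3.932
n/ν for G = 19.06/3 = 6.353
Smallest n/ν is Q → limiting reagent.
n(R) = (1/2) × 7.864 = 3.932 mol

3.93 mol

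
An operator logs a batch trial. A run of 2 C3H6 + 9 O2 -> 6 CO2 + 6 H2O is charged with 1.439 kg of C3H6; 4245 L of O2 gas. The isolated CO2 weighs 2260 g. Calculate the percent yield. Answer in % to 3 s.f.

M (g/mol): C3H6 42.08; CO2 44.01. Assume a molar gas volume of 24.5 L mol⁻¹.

n(C3H6) = 1.439×1000 / 42.08 = 34.20 mol
n(O2) = 4245 / 24.5 = 173.3 mol
n/ν for C3H6 = 34.20/2 = 17.10
n/ν for O2 = 173.3/9 = 19.26
Smallest n/ν is C3H6 → limiting reagent.
theoretical n(CO2) = (6/2) × 34.20 = 102.6 mol → 4515 g
% yield = 2260 / 4515 × 100 = 50.06 %

50.1 %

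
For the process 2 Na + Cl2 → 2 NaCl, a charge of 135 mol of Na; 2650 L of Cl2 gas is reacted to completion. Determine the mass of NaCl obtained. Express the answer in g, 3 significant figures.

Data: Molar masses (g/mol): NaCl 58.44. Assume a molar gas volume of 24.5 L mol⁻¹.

n(Na) = 135.0 mol
n(Cl2) = 2650 / 24.5 = 108.2 mol
n/ν for Na = 135.0/2 = 67.50
n/ν for Cl2 = 108.2/1 = 108.2
Smallest n/ν is Na → limiting reagent.
n(NaCl) = (2/2) × 135.0 = 135.0 mol
mass = 135.0 × 58.44 = 7889 g

7890 g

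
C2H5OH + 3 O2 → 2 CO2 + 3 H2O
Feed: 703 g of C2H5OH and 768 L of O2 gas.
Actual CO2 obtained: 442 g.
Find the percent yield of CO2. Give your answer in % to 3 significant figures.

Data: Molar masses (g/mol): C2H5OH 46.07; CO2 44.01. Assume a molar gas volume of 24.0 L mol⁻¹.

47.1 %

n(C2H5OH) = 703.0 / 46.07 = 15.26 mol
n(O2) = 768.0 / 24.0 = 32.00 mol
n/ν for C2H5OH = 15.26/1 = 15.26
n/ν for O2 = 32.00/3 = 10.67
Smallest n/ν is O2 → limiting reagent.
theoretical n(CO2) = (2/3) × 32.00 = 21.33 mol → 938.7 g
% yield = 442 / 938.7 × 100 = 47.09 %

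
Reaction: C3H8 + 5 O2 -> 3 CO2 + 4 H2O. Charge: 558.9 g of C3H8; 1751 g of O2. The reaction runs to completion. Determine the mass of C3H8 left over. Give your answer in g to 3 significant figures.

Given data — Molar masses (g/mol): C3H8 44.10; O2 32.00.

76.3 g

n(C3H8) = 558.9 / 44.10 = 12.67 mol
n(O2) = 1751 / 32.00 = 54.72 mol
n/ν for C3H8 = 12.67/1 = 12.67
n/ν for O2 = 54.72/5 = 10.94
Smallest n/ν is O2 → limiting reagent.
C3H8 consumed = (1/5) × 54.72 = 10.94 mol
C3H8 remaining = 12.67 − 10.94 = 1.730 mol
mass = 1.730 × 44.10 = 76.29 g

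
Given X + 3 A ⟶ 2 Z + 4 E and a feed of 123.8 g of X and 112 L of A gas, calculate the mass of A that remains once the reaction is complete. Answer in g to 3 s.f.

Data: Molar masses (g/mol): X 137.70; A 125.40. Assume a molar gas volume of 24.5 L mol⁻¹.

235 g

n(X) = 123.8 / 137.70 = 0.8991 mol
n(A) = 112.0 / 24.5 = 4.571 mol
n/ν for X = 0.8991/1 = 0.8991
n/ν for A = 4.571/3 = 1.524
Smallest n/ν is X → limiting reagent.
A consumed = (3/1) × 0.8991 = 2.697 mol
A remaining = 4.571 − 2.697 = 1.874 mol
mass = 1.874 × 125.40 = 235.0 g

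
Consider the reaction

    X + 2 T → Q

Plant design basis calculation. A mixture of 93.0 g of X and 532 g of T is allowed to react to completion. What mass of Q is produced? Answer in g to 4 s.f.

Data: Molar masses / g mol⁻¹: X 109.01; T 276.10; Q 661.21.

n(X) = 93.00 / 109.01 = 0.8531 mol
n(T) = 532.0 / 276.10 = 1.927 mol
n/ν for X = 0.8531/1 = 0.8531
n/ν for T = 1.927/2 = 0.9635
Smallest n/ν is X → limiting reagent.
n(Q) = (1/1) × 0.8531 = 0.8531 mol
mass = 0.8531 × 661.21 = 564.1 g

564.1 g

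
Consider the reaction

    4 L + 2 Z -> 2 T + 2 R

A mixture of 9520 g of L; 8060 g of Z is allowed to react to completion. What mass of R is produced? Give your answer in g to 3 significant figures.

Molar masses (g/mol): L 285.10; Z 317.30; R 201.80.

n(L) = 9520 / 285.10 = 33.39 mol
n(Z) = 8060 / 317.30 = 25.40 mol
n/ν for L = 33.39/4 = 8.348
n/ν for Z = 25.40/2 = 12.70
Smallest n/ν is L → limiting reagent.
n(R) = (2/4) × 33.39 = 16.70 mol
mass = 16.70 × 201.80 = 3370 g

3370 g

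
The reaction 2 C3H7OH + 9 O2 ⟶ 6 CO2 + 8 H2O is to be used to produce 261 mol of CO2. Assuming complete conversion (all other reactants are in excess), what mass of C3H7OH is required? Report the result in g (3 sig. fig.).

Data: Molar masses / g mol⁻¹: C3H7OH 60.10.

n(CO2) = 261.0 mol
n(C3H7OH) = (2/6) × 261.0 = 87.00 mol
mass = 87.00 × 60.10 = 5229 g

5230 g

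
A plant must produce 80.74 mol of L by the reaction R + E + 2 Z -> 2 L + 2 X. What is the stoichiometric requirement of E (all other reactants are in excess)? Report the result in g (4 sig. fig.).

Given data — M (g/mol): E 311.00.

n(L) = 80.74 mol
n(E) = (1/2) × 80.74 = 40.37 mol
mass = 40.37 × 311.00 = 12560 g

12560 g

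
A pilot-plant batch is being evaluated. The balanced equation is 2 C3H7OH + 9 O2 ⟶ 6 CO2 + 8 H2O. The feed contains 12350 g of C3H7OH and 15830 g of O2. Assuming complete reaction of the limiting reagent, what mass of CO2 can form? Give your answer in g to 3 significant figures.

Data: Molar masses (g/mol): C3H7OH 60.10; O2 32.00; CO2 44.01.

14500 g

n(C3H7OH) = 12350 / 60.10 = 205.5 mol
n(O2) = 15830 / 32.00 = 494.7 mol
n/ν → C3H7OH: 102.8, O2: 54.97; O2 is limiting.
n(CO2) = (6/9) × 494.7 = 329.8 mol
mass = 329.8 × 44.01 = 14510 g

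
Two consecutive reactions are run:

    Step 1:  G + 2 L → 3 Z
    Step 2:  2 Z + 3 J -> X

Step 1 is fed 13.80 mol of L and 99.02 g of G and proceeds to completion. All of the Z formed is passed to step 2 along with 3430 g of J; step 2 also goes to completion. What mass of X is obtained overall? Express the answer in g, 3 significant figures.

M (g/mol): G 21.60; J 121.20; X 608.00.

Step 1:
n(L) = 13.80 mol
n(G) = 99.02 / 21.60 = 4.584 mol
n/ν for L = 13.80/2 = 6.900
n/ν for G = 4.584/1 = 4.584
Smallest n/ν is G → limiting reagent.
n(Z) produced = (3/1) × 4.584 = 13.75 mol
Step 2:
n(Z) available = 13.75 mol
n(J) = 3430 / 121.20 = 28.30 mol
n/ν for Z = 13.75/2 = 6.875
n/ν for J = 28.30/3 = 9.433
Smallest n/ν is Z → limiting reagent.
n(X) = (1/2) × 13.75 = 6.875 mol
mass = 6.875 × 608.00 = 4180 g

4180 g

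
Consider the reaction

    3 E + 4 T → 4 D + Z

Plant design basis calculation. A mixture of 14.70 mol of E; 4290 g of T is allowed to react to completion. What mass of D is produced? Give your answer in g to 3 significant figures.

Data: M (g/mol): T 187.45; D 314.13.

n(E) = 14.70 mol
n(T) = 4290 / 187.45 = 22.89 mol
n/ν for E = 14.70/3 = 4.900
n/ν for T = 22.89/4 = 5.723
Smallest n/ν is E → limiting reagent.
n(D) = (4/3) × 14.70 = 19.60 mol
mass = 19.60 × 314.13 = 6157 g

6160 g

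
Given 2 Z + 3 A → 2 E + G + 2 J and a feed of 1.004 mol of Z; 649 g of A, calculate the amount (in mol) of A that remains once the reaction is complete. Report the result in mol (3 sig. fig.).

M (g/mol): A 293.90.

0.702 mol

n(Z) = 1.004 mol
n(A) = 649.0 / 293.90 = 2.208 mol
n/ν → Z: 0.5020, A: 0.7360; Z is limiting.
A consumed = (3/2) × 1.004 = 1.506 mol
A remaining = 2.208 − 1.506 = 0.7020 mol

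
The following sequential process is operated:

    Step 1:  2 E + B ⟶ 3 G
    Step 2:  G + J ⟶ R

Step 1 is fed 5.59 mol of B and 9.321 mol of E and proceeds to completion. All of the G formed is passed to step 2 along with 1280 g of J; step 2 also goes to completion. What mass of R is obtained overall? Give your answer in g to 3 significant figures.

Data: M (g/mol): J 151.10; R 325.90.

2760 g

Step 1:
n(B) = 5.590 mol
n(E) = 9.321 mol
n/ν for B = 5.590/1 = 5.590
n/ν for E = 9.321/2 = 4.661
Smallest n/ν is E → limiting reagent.
n(G) produced = (3/2) × 9.321 = 13.98 mol
Step 2:
n(G) available = 13.98 mol
n(J) = 1280 / 151.10 = 8.471 mol
n/ν for G = 13.98/1 = 13.98
n/ν for J = 8.471/1 = 8.471
Smallest n/ν is J → limiting reagent.
n(R) = (1/1) × 8.471 = 8.471 mol
mass = 8.471 × 325.90 = 2761 g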